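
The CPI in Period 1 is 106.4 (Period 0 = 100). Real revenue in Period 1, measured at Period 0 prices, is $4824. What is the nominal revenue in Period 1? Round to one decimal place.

Nominal = Real × (Index/100) = 4824 × (106.4/100)
        = 4824 × 1.064 = 5132.7360

5132.7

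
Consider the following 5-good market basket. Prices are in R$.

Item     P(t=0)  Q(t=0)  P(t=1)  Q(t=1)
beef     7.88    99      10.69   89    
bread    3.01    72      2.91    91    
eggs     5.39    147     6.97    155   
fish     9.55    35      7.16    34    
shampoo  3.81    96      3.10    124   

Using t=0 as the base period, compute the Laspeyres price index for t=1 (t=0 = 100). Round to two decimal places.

114.12

Laspeyres price index uses base-period quantities as weights.
ΣP(t=1)·Q(t=0) = 10.69×99 + 2.91×72 + 6.97×147 + 7.16×35 + 3.10×96 = 1058.31 + 209.52 + 1024.59 + 250.6 + 297.6 = 2840.62
ΣP(t=0)·Q(t=0) = 7.88×99 + 3.01×72 + 5.39×147 + 9.55×35 + 3.81×96 = 780.12 + 216.72 + 792.33 + 334.25 + 365.76 = 2489.18
Index = 2840.62 / 2489.18 × 100 = 114.1187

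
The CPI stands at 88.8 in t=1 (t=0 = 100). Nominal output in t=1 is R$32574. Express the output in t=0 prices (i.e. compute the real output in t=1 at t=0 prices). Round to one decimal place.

36682.4

Real = Nominal ÷ (Index/100) = 32574 ÷ (88.8/100)
     = 32574 ÷ 0.888 = 36682.4324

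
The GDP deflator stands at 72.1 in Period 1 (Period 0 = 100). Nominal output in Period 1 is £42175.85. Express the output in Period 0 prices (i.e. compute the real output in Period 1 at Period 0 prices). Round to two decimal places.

58496.32

Real = Nominal ÷ (Index/100) = 42175.85 ÷ (72.1/100)
     = 42175.85 ÷ 0.721 = 58496.3245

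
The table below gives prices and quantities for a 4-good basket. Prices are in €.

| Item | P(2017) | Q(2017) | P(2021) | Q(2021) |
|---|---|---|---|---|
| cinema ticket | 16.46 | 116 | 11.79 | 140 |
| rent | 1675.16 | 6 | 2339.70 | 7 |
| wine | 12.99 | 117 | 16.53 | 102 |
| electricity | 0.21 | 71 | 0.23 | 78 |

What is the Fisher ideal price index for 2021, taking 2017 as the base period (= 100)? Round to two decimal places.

Laspeyres component (base-period weights):
ΣP(2021)Q(2017) = 11.79×116 + 2339.70×6 + 16.53×117 + 0.23×71 = 1367.64 + 14038.2 + 1934.01 + 16.33 = 17356.18
ΣP(2017)Q(2017) = 16.46×116 + 1675.16×6 + 12.99×117 + 0.21×71 = 1909.36 + 10050.96 + 1519.83 + 14.91 = 13495.06
L = 17356.18 / 13495.06 × 100 = 128.6114
Paasche component (current-period weights):
ΣP(2021)Q(2021) = 11.79×140 + 2339.70×7 + 16.53×102 + 0.23×78 = 1650.6 + 16377.9 + 1686.06 + 17.94 = 19732.5
ΣP(2017)Q(2021) = 16.46×140 + 1675.16×7 + 12.99×102 + 0.21×78 = 2304.4 + 11726.12 + 1324.98 + 16.38 = 15371.88
P = 19732.5 / 15371.88 × 100 = 128.3675
Fisher = √(L × P) = √(128.6114 × 128.3675) = 128.4894

128.49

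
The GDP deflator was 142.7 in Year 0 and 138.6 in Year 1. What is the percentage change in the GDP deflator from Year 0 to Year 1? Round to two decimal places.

-2.87%

Change = (138.6 − 142.7) / 142.7 × 100
       = -4.1 / 142.7 × 100 = -2.8732%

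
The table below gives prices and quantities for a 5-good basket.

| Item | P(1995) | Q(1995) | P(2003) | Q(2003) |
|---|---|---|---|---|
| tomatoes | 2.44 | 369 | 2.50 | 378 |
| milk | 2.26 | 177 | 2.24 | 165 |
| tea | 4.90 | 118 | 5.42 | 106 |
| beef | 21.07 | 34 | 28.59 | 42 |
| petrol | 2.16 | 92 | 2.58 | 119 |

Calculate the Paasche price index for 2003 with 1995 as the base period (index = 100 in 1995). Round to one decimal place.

Paasche price index uses current-period quantities as weights.
ΣP(2003)·Q(2003) = 2.50×378 + 2.24×165 + 5.42×106 + 28.59×42 + 2.58×119 = 945 + 369.6 + 574.52 + 1200.78 + 307.02 = 3396.92
ΣP(1995)·Q(2003) = 2.44×378 + 2.26×165 + 4.90×106 + 21.07×42 + 2.16×119 = 922.32 + 372.9 + 519.4 + 884.94 + 257.04 = 2956.6
Index = 3396.92 / 2956.6 × 100 = 114.8928

114.9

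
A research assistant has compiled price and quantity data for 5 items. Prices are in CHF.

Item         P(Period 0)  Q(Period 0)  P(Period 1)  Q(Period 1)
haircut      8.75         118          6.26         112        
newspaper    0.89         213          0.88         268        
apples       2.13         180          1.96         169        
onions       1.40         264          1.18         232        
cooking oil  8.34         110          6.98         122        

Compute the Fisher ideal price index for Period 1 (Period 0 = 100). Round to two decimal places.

81.74

Laspeyres component (base-period weights):
ΣP(Period 1)Q(Period 0) = 6.26×118 + 0.88×213 + 1.96×180 + 1.18×264 + 6.98×110 = 738.68 + 187.44 + 352.8 + 311.52 + 767.8 = 2358.24
ΣP(Period 0)Q(Period 0) = 8.75×118 + 0.89×213 + 2.13×180 + 1.40×264 + 8.34×110 = 1032.5 + 189.57 + 383.4 + 369.6 + 917.4 = 2892.47
L = 2358.24 / 2892.47 × 100 = 81.5303
Paasche component (current-period weights):
ΣP(Period 1)Q(Period 1) = 6.26×112 + 0.88×268 + 1.96×169 + 1.18×232 + 6.98×122 = 701.12 + 235.84 + 331.24 + 273.76 + 851.56 = 2393.52
ΣP(Period 0)Q(Period 1) = 8.75×112 + 0.89×268 + 2.13×169 + 1.40×232 + 8.34×122 = 980 + 238.52 + 359.97 + 324.8 + 1017.48 = 2920.77
P = 2393.52 / 2920.77 × 100 = 81.9483
Fisher = √(L × P) = √(81.5303 × 81.9483) = 81.7390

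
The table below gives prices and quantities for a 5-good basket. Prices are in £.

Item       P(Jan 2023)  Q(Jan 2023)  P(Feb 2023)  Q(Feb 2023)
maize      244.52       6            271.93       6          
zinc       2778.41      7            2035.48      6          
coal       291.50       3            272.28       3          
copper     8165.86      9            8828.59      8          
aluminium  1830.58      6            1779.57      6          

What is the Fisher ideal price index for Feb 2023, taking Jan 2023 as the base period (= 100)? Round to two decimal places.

Laspeyres component (base-period weights):
ΣP(Feb 2023)Q(Jan 2023) = 271.93×6 + 2035.48×7 + 272.28×3 + 8828.59×9 + 1779.57×6 = 1631.58 + 14248.36 + 816.84 + 79457.31 + 10677.42 = 106831.51
ΣP(Jan 2023)Q(Jan 2023) = 244.52×6 + 2778.41×7 + 291.50×3 + 8165.86×9 + 1830.58×6 = 1467.12 + 19448.87 + 874.5 + 73492.74 + 10983.48 = 106266.71
L = 106831.51 / 106266.71 × 100 = 100.5315
Paasche component (current-period weights):
ΣP(Feb 2023)Q(Feb 2023) = 271.93×6 + 2035.48×6 + 272.28×3 + 8828.59×8 + 1779.57×6 = 1631.58 + 12212.88 + 816.84 + 70628.72 + 10677.42 = 95967.44
ΣP(Jan 2023)Q(Feb 2023) = 244.52×6 + 2778.41×6 + 291.50×3 + 8165.86×8 + 1830.58×6 = 1467.12 + 16670.46 + 874.5 + 65326.88 + 10983.48 = 95322.44
P = 95967.44 / 95322.44 × 100 = 100.6767
Fisher = √(L × P) = √(100.5315 × 100.6767) = 100.6040

100.60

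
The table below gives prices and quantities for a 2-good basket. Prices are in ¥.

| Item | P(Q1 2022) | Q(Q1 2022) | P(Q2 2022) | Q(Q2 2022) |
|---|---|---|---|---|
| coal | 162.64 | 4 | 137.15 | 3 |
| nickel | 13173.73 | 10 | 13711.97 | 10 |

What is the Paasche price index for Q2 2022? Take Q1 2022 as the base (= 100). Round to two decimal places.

104.01

Paasche price index uses current-period quantities as weights.
ΣP(Q2 2022)·Q(Q2 2022) = 137.15×3 + 13711.97×10 = 411.45 + 137119.7 = 137531.15
ΣP(Q1 2022)·Q(Q2 2022) = 162.64×3 + 13173.73×10 = 487.92 + 131737.3 = 132225.22
Index = 137531.15 / 132225.22 × 100 = 104.0128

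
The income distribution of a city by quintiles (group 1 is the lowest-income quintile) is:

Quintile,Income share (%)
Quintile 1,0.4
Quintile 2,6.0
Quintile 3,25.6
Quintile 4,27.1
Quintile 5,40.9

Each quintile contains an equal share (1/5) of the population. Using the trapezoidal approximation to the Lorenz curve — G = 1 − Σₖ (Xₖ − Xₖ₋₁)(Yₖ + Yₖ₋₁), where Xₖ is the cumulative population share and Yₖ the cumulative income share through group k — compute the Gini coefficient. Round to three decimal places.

0.408

Cumulative income shares Yₖ: 0.0040, 0.0640, 0.3200, 0.5910, 1.0000
Σ (Xₖ−Xₖ₋₁)(Yₖ+Yₖ₋₁) = (1/5)(0.0040+0.0000) + (1/5)(0.0640+0.0040) + (1/5)(0.3200+0.0640) + (1/5)(0.5910+0.3200) + (1/5)(1.0000+0.5910)
  = 0.0008 + 0.0136 + 0.0768 + 0.1822 + 0.3182 = 0.5916
G = 1 − 0.5916 = 0.4084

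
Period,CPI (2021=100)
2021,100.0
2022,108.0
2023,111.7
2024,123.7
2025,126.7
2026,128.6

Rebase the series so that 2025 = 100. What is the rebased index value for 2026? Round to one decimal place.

101.5

Rebased(2026) = 128.6 / 126.7 × 100 = 101.4996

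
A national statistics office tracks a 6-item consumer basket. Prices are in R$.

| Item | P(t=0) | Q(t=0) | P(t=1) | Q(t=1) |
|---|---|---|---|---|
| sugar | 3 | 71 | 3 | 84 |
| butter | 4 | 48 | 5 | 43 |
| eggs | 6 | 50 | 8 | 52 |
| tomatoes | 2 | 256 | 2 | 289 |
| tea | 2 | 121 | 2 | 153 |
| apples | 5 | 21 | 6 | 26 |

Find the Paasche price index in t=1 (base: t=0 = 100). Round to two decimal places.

109.89

Paasche price index uses current-period quantities as weights.
ΣP(t=1)·Q(t=1) = 3×84 + 5×43 + 8×52 + 2×289 + 2×153 + 6×26 = 252 + 215 + 416 + 578 + 306 + 156 = 1923
ΣP(t=0)·Q(t=1) = 3×84 + 4×43 + 6×52 + 2×289 + 2×153 + 5×26 = 252 + 172 + 312 + 578 + 306 + 130 = 1750
Index = 1923 / 1750 × 100 = 109.8857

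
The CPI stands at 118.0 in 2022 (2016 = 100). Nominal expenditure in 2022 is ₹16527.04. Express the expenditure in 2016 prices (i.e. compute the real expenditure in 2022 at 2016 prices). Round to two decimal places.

14005.97

Real = Nominal ÷ (Index/100) = 16527.04 ÷ (118.0/100)
     = 16527.04 ÷ 1.180 = 14005.9661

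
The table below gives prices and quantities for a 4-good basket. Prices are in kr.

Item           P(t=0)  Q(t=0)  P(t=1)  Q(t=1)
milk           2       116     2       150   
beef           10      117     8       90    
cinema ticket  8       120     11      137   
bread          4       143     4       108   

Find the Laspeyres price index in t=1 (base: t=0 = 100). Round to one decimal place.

Laspeyres price index uses base-period quantities as weights.
ΣP(t=1)·Q(t=0) = 2×116 + 8×117 + 11×120 + 4×143 = 232 + 936 + 1320 + 572 = 3060
ΣP(t=0)·Q(t=0) = 2×116 + 10×117 + 8×120 + 4×143 = 232 + 1170 + 960 + 572 = 2934
Index = 3060 / 2934 × 100 = 104.2945

104.3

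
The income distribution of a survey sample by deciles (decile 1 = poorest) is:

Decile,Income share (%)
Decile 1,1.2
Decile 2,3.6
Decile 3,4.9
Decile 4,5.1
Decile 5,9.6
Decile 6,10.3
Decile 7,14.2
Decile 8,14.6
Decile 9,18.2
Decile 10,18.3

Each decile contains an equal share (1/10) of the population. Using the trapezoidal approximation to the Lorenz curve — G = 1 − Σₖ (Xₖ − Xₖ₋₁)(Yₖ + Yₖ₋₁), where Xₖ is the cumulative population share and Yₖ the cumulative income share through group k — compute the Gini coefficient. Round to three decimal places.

0.333

Cumulative income shares Yₖ: 0.0120, 0.0480, 0.0970, 0.1480, 0.2440, 0.3470, 0.4890, 0.6350, 0.8170, 1.0000
Σ (Xₖ−Xₖ₋₁)(Yₖ+Yₖ₋₁) = (1/10)(0.0120+0.0000) + (1/10)(0.0480+0.0120) + (1/10)(0.0970+0.0480) + (1/10)(0.1480+0.0970) + (1/10)(0.2440+0.1480) + (1/10)(0.3470+0.2440) + (1/10)(0.4890+0.3470) + (1/10)(0.6350+0.4890) + (1/10)(0.8170+0.6350) + (1/10)(1.0000+0.8170)
  = 0.0012 + 0.0060 + 0.0145 + 0.0245 + 0.0392 + 0.0591 + 0.0836 + 0.1124 + 0.1452 + 0.1817 = 0.6674
G = 1 − 0.6674 = 0.3326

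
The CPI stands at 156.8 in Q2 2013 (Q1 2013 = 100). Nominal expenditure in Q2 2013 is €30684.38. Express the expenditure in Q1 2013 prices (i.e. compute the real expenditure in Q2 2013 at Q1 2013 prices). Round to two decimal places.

19569.12

Real = Nominal ÷ (Index/100) = 30684.38 ÷ (156.8/100)
     = 30684.38 ÷ 1.568 = 19569.1199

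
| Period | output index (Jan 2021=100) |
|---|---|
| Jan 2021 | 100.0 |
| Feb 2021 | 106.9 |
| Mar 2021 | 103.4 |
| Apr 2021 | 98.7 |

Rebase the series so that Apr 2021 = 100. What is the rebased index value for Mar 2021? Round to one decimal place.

Rebased(Mar 2021) = 103.4 / 98.7 × 100 = 104.7619

104.8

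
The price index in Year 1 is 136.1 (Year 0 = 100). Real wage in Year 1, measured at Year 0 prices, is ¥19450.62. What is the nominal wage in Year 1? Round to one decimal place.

Nominal = Real × (Index/100) = 19450.62 × (136.1/100)
        = 19450.62 × 1.361 = 26472.2938

26472.3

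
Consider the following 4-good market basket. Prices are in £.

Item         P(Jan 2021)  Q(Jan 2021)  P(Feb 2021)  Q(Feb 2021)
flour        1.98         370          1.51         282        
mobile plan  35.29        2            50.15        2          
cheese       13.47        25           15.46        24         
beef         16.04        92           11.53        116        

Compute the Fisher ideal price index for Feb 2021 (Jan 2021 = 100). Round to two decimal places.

79.98

Laspeyres component (base-period weights):
ΣP(Feb 2021)Q(Jan 2021) = 1.51×370 + 50.15×2 + 15.46×25 + 11.53×92 = 558.7 + 100.3 + 386.5 + 1060.76 = 2106.26
ΣP(Jan 2021)Q(Jan 2021) = 1.98×370 + 35.29×2 + 13.47×25 + 16.04×92 = 732.6 + 70.58 + 336.75 + 1475.68 = 2615.61
L = 2106.26 / 2615.61 × 100 = 80.5265
Paasche component (current-period weights):
ΣP(Feb 2021)Q(Feb 2021) = 1.51×282 + 50.15×2 + 15.46×24 + 11.53×116 = 425.82 + 100.3 + 371.04 + 1337.48 = 2234.64
ΣP(Jan 2021)Q(Feb 2021) = 1.98×282 + 35.29×2 + 13.47×24 + 16.04×116 = 558.36 + 70.58 + 323.28 + 1860.64 = 2812.86
P = 2234.64 / 2812.86 × 100 = 79.4437
Fisher = √(L × P) = √(80.5265 × 79.4437) = 79.9833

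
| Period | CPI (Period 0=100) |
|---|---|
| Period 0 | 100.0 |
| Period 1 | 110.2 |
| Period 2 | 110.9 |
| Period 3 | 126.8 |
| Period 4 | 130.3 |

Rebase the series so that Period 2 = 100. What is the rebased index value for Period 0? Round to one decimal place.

90.2

Rebased(Period 0) = 100.0 / 110.9 × 100 = 90.1713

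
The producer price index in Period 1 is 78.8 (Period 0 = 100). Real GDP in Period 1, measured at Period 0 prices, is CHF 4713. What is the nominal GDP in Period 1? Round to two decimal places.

3713.84

Nominal = Real × (Index/100) = 4713 × (78.8/100)
        = 4713 × 0.788 = 3713.8440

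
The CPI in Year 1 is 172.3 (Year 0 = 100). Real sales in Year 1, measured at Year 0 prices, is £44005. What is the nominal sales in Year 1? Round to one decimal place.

75820.6

Nominal = Real × (Index/100) = 44005 × (172.3/100)
        = 44005 × 1.723 = 75820.6150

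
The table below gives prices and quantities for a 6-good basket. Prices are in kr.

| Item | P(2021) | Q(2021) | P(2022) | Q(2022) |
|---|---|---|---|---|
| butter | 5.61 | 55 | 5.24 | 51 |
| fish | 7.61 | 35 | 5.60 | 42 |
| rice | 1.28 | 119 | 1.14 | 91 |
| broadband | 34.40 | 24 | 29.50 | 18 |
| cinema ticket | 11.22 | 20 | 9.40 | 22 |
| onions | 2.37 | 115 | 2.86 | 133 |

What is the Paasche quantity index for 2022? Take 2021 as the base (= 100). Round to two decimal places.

93.47

Paasche quantity index uses current-period prices as weights.
ΣP(2022)·Q(2022) = 5.24×51 + 5.60×42 + 1.14×91 + 29.50×18 + 9.40×22 + 2.86×133 = 267.24 + 235.2 + 103.74 + 531 + 206.8 + 380.38 = 1724.36
ΣP(2022)·Q(2021) = 5.24×55 + 5.60×35 + 1.14×119 + 29.50×24 + 9.40×20 + 2.86×115 = 288.2 + 196 + 135.66 + 708 + 188 + 328.9 = 1844.76
Index = 1724.36 / 1844.76 × 100 = 93.4734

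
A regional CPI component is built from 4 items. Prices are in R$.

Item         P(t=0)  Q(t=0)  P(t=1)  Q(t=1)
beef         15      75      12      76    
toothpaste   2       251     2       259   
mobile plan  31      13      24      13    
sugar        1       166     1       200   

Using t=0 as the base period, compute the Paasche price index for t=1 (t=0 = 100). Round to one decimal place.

85.9

Paasche price index uses current-period quantities as weights.
ΣP(t=1)·Q(t=1) = 12×76 + 2×259 + 24×13 + 1×200 = 912 + 518 + 312 + 200 = 1942
ΣP(t=0)·Q(t=1) = 15×76 + 2×259 + 31×13 + 1×200 = 1140 + 518 + 403 + 200 = 2261
Index = 1942 / 2261 × 100 = 85.8912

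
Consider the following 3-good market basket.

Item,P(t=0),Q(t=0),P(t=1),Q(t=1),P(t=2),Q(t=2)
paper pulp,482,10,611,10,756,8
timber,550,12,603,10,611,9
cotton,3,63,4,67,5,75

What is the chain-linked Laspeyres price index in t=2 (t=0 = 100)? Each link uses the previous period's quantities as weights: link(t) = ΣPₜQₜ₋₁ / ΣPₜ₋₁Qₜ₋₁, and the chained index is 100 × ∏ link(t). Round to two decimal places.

Link t=0→t=1:
ΣP(t=1)Q(t=0) = 611×10 + 603×12 + 4×63 = 6110 + 7236 + 252 = 13598
ΣP(t=0)Q(t=0) = 482×10 + 550×12 + 3×63 = 4820 + 6600 + 189 = 11609
link = 13598/11609 = 1.171333
Link t=1→t=2:
ΣP(t=2)Q(t=1) = 756×10 + 611×10 + 5×67 = 7560 + 6110 + 335 = 14005
ΣP(t=1)Q(t=1) = 611×10 + 603×10 + 4×67 = 6110 + 6030 + 268 = 12408
link = 14005/12408 = 1.128707
Chained index = 100 × 1.171333 × 1.128707 = 132.2092

132.21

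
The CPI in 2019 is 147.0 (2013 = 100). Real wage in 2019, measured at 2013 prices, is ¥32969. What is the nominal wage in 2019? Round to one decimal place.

48464.4

Nominal = Real × (Index/100) = 32969 × (147.0/100)
        = 32969 × 1.470 = 48464.4300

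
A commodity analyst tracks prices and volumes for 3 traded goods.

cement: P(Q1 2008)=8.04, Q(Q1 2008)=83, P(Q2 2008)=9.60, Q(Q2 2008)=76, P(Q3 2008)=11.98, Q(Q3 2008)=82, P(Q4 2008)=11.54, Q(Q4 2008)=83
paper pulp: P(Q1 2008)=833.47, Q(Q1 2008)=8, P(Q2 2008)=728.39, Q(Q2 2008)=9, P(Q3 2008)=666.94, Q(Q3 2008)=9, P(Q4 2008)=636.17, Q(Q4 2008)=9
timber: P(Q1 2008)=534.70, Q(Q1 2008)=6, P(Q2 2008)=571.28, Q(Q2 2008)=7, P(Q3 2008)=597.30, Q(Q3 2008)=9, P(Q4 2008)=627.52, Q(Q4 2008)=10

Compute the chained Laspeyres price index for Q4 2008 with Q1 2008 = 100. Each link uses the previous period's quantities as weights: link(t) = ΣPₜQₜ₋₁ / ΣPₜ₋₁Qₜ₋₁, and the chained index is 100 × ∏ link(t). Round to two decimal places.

93.42

Link Q1 2008→Q2 2008:
ΣP(Q2 2008)Q(Q1 2008) = 9.60×83 + 728.39×8 + 571.28×6 = 796.8 + 5827.12 + 3427.68 = 10051.6
ΣP(Q1 2008)Q(Q1 2008) = 8.04×83 + 833.47×8 + 534.70×6 = 667.32 + 6667.76 + 3208.2 = 10543.28
link = 10051.6/10543.28 = 0.953366
Link Q2 2008→Q3 2008:
ΣP(Q3 2008)Q(Q2 2008) = 11.98×76 + 666.94×9 + 597.30×7 = 910.48 + 6002.46 + 4181.1 = 11094.04
ΣP(Q2 2008)Q(Q2 2008) = 9.60×76 + 728.39×9 + 571.28×7 = 729.6 + 6555.51 + 3998.96 = 11284.07
link = 11094.04/11284.07 = 0.983159
Link Q3 2008→Q4 2008:
ΣP(Q4 2008)Q(Q3 2008) = 11.54×82 + 636.17×9 + 627.52×9 = 946.28 + 5725.53 + 5647.68 = 12319.49
ΣP(Q3 2008)Q(Q3 2008) = 11.98×82 + 666.94×9 + 597.30×9 = 982.36 + 6002.46 + 5375.7 = 12360.52
link = 12319.49/12360.52 = 0.996681
Chained index = 100 × 0.953366 × 0.983159 × 0.996681 = 93.4199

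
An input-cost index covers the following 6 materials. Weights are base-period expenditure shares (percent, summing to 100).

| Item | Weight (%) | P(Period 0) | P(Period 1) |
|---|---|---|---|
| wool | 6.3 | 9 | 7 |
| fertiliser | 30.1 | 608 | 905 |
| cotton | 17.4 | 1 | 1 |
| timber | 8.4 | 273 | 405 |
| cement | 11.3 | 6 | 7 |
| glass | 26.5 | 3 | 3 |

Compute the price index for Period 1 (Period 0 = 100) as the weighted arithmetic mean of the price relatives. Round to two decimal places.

wool: 6.3 × (7/9) = 6.3 × 0.777778 = 4.9000
fertiliser: 30.1 × (905/608) = 30.1 × 1.488487 = 44.8035
cotton: 17.4 × (1/1) = 17.4 × 1.000000 = 17.4000
timber: 8.4 × (405/273) = 8.4 × 1.483516 = 12.4615
cement: 11.3 × (7/6) = 11.3 × 1.166667 = 13.1833
glass: 26.5 × (3/3) = 26.5 × 1.000000 = 26.5000
Index = Σ wᵢ·(p₁ᵢ/p₀ᵢ) = 4.9000 + 44.8035 + 17.4000 + 12.4615 + 13.1833 + 26.5000 = 119.2483

119.25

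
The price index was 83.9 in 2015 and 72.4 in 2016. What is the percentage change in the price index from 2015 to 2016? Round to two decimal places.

-13.71%

Change = (72.4 − 83.9) / 83.9 × 100
       = -11.5 / 83.9 × 100 = -13.7068%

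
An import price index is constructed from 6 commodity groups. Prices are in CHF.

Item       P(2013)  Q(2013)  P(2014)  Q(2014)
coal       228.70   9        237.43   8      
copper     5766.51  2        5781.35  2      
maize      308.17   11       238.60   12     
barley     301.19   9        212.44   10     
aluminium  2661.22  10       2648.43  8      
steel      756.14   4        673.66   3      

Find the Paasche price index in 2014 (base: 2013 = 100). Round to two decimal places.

95.48

Paasche price index uses current-period quantities as weights.
ΣP(2014)·Q(2014) = 237.43×8 + 5781.35×2 + 238.60×12 + 212.44×10 + 2648.43×8 + 673.66×3 = 1899.44 + 11562.7 + 2863.2 + 2124.4 + 21187.44 + 2020.98 = 41658.16
ΣP(2013)·Q(2014) = 228.70×8 + 5766.51×2 + 308.17×12 + 301.19×10 + 2661.22×8 + 756.14×3 = 1829.6 + 11533.02 + 3698.04 + 3011.9 + 21289.76 + 2268.42 = 43630.74
Index = 41658.16 / 43630.74 × 100 = 95.4789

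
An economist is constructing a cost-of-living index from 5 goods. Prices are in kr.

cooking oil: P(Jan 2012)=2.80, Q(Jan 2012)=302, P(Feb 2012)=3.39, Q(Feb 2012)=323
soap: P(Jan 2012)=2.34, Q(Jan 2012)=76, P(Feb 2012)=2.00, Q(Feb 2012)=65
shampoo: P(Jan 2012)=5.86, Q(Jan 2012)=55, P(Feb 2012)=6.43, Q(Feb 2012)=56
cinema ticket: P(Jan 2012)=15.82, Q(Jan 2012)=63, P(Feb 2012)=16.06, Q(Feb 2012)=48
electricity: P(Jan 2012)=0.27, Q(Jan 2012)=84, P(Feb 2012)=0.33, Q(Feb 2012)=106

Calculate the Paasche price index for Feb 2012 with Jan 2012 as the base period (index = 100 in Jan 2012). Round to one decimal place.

Paasche price index uses current-period quantities as weights.
ΣP(Feb 2012)·Q(Feb 2012) = 3.39×323 + 2.00×65 + 6.43×56 + 16.06×48 + 0.33×106 = 1094.97 + 130 + 360.08 + 770.88 + 34.98 = 2390.91
ΣP(Jan 2012)·Q(Feb 2012) = 2.80×323 + 2.34×65 + 5.86×56 + 15.82×48 + 0.27×106 = 904.4 + 152.1 + 328.16 + 759.36 + 28.62 = 2172.64
Index = 2390.91 / 2172.64 × 100 = 110.0463

110.0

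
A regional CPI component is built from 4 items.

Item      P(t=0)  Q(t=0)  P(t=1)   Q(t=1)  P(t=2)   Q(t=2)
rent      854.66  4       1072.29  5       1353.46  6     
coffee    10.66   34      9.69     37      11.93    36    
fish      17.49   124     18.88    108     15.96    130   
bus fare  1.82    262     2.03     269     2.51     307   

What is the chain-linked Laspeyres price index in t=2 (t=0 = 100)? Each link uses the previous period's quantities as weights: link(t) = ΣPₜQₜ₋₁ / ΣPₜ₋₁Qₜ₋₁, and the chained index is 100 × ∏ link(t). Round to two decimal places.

Link t=0→t=1:
ΣP(t=1)Q(t=0) = 1072.29×4 + 9.69×34 + 18.88×124 + 2.03×262 = 4289.16 + 329.46 + 2341.12 + 531.86 = 7491.6
ΣP(t=0)Q(t=0) = 854.66×4 + 10.66×34 + 17.49×124 + 1.82×262 = 3418.64 + 362.44 + 2168.76 + 476.84 = 6426.68
link = 7491.6/6426.68 = 1.165703
Link t=1→t=2:
ΣP(t=2)Q(t=1) = 1353.46×5 + 11.93×37 + 15.96×108 + 2.51×269 = 6767.3 + 441.41 + 1723.68 + 675.19 = 9607.58
ΣP(t=1)Q(t=1) = 1072.29×5 + 9.69×37 + 18.88×108 + 2.03×269 = 5361.45 + 358.53 + 2039.04 + 546.07 = 8305.09
link = 9607.58/8305.09 = 1.156830
Chained index = 100 × 1.165703 × 1.156830 = 134.8521

134.85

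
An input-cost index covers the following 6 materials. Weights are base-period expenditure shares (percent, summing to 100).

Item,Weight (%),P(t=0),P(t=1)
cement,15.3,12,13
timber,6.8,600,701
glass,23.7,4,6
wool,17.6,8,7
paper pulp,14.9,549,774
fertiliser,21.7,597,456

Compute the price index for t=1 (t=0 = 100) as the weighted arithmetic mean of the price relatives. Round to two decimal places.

113.05

cement: 15.3 × (13/12) = 15.3 × 1.083333 = 16.5750
timber: 6.8 × (701/600) = 6.8 × 1.168333 = 7.9447
glass: 23.7 × (6/4) = 23.7 × 1.500000 = 35.5500
wool: 17.6 × (7/8) = 17.6 × 0.875000 = 15.4000
paper pulp: 14.9 × (774/549) = 14.9 × 1.409836 = 21.0066
fertiliser: 21.7 × (456/597) = 21.7 × 0.763819 = 16.5749
Index = Σ wᵢ·(p₁ᵢ/p₀ᵢ) = 16.5750 + 7.9447 + 35.5500 + 15.4000 + 21.0066 + 16.5749 = 113.0511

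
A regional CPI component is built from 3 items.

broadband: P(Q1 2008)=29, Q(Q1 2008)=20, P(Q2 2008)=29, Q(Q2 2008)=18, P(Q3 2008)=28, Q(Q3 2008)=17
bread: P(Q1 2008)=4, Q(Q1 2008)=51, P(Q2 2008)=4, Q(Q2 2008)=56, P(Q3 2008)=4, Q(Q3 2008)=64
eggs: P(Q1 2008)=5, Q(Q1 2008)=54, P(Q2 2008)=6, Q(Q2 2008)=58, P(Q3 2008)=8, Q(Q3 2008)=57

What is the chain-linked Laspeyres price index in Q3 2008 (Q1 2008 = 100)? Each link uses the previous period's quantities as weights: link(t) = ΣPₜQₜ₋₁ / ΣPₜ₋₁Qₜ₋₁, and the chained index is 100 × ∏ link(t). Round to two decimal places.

114.54

Link Q1 2008→Q2 2008:
ΣP(Q2 2008)Q(Q1 2008) = 29×20 + 4×51 + 6×54 = 580 + 204 + 324 = 1108
ΣP(Q1 2008)Q(Q1 2008) = 29×20 + 4×51 + 5×54 = 580 + 204 + 270 = 1054
link = 1108/1054 = 1.051233
Link Q2 2008→Q3 2008:
ΣP(Q3 2008)Q(Q2 2008) = 28×18 + 4×56 + 8×58 = 504 + 224 + 464 = 1192
ΣP(Q2 2008)Q(Q2 2008) = 29×18 + 4×56 + 6×58 = 522 + 224 + 348 = 1094
link = 1192/1094 = 1.089580
Chained index = 100 × 1.051233 × 1.089580 = 114.5402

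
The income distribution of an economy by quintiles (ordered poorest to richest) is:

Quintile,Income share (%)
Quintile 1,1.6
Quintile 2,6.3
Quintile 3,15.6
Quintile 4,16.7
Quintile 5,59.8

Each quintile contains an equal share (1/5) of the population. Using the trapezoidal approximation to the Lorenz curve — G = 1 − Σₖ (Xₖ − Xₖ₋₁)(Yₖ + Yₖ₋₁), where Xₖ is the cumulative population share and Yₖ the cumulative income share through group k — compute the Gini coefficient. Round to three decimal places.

Cumulative income shares Yₖ: 0.0160, 0.0790, 0.2350, 0.4020, 1.0000
Σ (Xₖ−Xₖ₋₁)(Yₖ+Yₖ₋₁) = (1/5)(0.0160+0.0000) + (1/5)(0.0790+0.0160) + (1/5)(0.2350+0.0790) + (1/5)(0.4020+0.2350) + (1/5)(1.0000+0.4020)
  = 0.0032 + 0.0190 + 0.0628 + 0.1274 + 0.2804 = 0.4928
G = 1 − 0.4928 = 0.5072

0.507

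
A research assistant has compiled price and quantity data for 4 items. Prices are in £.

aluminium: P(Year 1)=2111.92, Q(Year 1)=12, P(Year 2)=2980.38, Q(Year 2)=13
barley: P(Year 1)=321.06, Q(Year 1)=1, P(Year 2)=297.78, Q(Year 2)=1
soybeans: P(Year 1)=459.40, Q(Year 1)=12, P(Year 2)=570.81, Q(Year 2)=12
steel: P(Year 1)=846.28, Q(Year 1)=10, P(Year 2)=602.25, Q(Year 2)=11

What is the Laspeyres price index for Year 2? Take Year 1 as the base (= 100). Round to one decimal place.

Laspeyres price index uses base-period quantities as weights.
ΣP(Year 2)·Q(Year 1) = 2980.38×12 + 297.78×1 + 570.81×12 + 602.25×10 = 35764.56 + 297.78 + 6849.72 + 6022.5 = 48934.56
ΣP(Year 1)·Q(Year 1) = 2111.92×12 + 321.06×1 + 459.40×12 + 846.28×10 = 25343.04 + 321.06 + 5512.8 + 8462.8 = 39639.7
Index = 48934.56 / 39639.7 × 100 = 123.4484

123.4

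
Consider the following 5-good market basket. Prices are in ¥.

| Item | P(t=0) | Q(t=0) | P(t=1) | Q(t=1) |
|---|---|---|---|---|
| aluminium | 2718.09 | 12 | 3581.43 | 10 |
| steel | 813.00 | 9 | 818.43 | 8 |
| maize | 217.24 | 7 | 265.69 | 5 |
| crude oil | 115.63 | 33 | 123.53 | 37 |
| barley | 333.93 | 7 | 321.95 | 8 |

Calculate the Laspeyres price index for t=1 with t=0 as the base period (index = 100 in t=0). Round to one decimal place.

Laspeyres price index uses base-period quantities as weights.
ΣP(t=1)·Q(t=0) = 3581.43×12 + 818.43×9 + 265.69×7 + 123.53×33 + 321.95×7 = 42977.16 + 7365.87 + 1859.83 + 4076.49 + 2253.65 = 58533
ΣP(t=0)·Q(t=0) = 2718.09×12 + 813.00×9 + 217.24×7 + 115.63×33 + 333.93×7 = 32617.08 + 7317 + 1520.68 + 3815.79 + 2337.51 = 47608.06
Index = 58533 / 47608.06 × 100 = 122.9477

122.9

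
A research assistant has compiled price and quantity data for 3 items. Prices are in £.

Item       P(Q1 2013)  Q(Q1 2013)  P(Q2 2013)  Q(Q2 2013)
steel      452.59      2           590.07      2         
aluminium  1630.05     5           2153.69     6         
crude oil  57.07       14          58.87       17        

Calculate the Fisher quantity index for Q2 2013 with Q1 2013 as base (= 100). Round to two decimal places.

118.26

Laspeyres component (base-period weights):
ΣP(Q1 2013)Q(Q2 2013) = 452.59×2 + 1630.05×6 + 57.07×17 = 905.18 + 9780.3 + 970.19 = 11655.67
ΣP(Q1 2013)Q(Q1 2013) = 452.59×2 + 1630.05×5 + 57.07×14 = 905.18 + 8150.25 + 798.98 = 9854.41
L = 11655.67 / 9854.41 × 100 = 118.2787
Paasche component (current-period weights):
ΣP(Q2 2013)Q(Q2 2013) = 590.07×2 + 2153.69×6 + 58.87×17 = 1180.14 + 12922.14 + 1000.79 = 15103.07
ΣP(Q2 2013)Q(Q1 2013) = 590.07×2 + 2153.69×5 + 58.87×14 = 1180.14 + 10768.45 + 824.18 = 12772.77
P = 15103.07 / 12772.77 × 100 = 118.2443
Fisher = √(L × P) = √(118.2787 × 118.2443) = 118.2615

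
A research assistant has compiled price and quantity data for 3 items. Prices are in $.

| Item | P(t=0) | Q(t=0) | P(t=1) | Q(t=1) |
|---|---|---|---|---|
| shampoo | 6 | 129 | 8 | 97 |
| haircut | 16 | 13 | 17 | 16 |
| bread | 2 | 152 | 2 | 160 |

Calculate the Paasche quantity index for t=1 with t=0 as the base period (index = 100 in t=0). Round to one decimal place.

Paasche quantity index uses current-period prices as weights.
ΣP(t=1)·Q(t=1) = 8×97 + 17×16 + 2×160 = 776 + 272 + 320 = 1368
ΣP(t=1)·Q(t=0) = 8×129 + 17×13 + 2×152 = 1032 + 221 + 304 = 1557
Index = 1368 / 1557 × 100 = 87.8613

87.9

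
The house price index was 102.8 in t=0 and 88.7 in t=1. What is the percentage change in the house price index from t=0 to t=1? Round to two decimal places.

-13.72%

Change = (88.7 − 102.8) / 102.8 × 100
       = -14.1 / 102.8 × 100 = -13.7160%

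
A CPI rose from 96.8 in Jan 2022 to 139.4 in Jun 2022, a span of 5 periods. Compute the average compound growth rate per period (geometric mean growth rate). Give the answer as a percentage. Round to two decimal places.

7.57%

Growth factor = (139.4/96.8)^(1/5) = (1.440083)^(1/5) = 1.075666
Growth rate = 1.075666 − 1 = 0.075666 = 7.5666%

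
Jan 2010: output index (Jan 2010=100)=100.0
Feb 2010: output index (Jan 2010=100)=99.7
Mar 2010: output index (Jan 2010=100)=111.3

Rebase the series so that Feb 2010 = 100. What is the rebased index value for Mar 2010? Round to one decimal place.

111.6

Rebased(Mar 2010) = 111.3 / 99.7 × 100 = 111.6349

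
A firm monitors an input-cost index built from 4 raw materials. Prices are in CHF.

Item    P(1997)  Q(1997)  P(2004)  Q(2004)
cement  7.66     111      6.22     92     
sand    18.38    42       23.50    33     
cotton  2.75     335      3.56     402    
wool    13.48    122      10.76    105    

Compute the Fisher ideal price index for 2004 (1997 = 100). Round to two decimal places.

Laspeyres component (base-period weights):
ΣP(2004)Q(1997) = 6.22×111 + 23.50×42 + 3.56×335 + 10.76×122 = 690.42 + 987 + 1192.6 + 1312.72 = 4182.74
ΣP(1997)Q(1997) = 7.66×111 + 18.38×42 + 2.75×335 + 13.48×122 = 850.26 + 771.96 + 921.25 + 1644.56 = 4188.03
L = 4182.74 / 4188.03 × 100 = 99.8737
Paasche component (current-period weights):
ΣP(2004)Q(2004) = 6.22×92 + 23.50×33 + 3.56×402 + 10.76×105 = 572.24 + 775.5 + 1431.12 + 1129.8 = 3908.66
ΣP(1997)Q(2004) = 7.66×92 + 18.38×33 + 2.75×402 + 13.48×105 = 704.72 + 606.54 + 1105.5 + 1415.4 = 3832.16
P = 3908.66 / 3832.16 × 100 = 101.9963
Fisher = √(L × P) = √(99.8737 × 101.9963) = 100.9294

100.93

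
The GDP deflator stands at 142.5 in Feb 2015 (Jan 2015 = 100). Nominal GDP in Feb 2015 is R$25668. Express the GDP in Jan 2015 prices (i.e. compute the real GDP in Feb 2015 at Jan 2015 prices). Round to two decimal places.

Real = Nominal ÷ (Index/100) = 25668 ÷ (142.5/100)
     = 25668 ÷ 1.425 = 18012.6316

18012.63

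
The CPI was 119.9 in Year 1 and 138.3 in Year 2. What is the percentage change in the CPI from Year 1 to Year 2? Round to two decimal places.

Change = (138.3 − 119.9) / 119.9 × 100
       = 18.4 / 119.9 × 100 = 15.3461%

15.35%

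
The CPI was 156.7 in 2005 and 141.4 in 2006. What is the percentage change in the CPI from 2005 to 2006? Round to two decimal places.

-9.76%

Change = (141.4 − 156.7) / 156.7 × 100
       = -15.3 / 156.7 × 100 = -9.7639%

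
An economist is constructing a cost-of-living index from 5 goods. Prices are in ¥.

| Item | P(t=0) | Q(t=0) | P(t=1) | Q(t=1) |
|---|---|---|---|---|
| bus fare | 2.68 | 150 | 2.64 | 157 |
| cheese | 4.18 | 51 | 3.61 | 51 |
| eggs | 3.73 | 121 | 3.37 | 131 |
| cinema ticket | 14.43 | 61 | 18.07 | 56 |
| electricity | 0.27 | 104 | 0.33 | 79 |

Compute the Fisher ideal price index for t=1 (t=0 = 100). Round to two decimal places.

107.02

Laspeyres component (base-period weights):
ΣP(t=1)Q(t=0) = 2.64×150 + 3.61×51 + 3.37×121 + 18.07×61 + 0.33×104 = 396 + 184.11 + 407.77 + 1102.27 + 34.32 = 2124.47
ΣP(t=0)Q(t=0) = 2.68×150 + 4.18×51 + 3.73×121 + 14.43×61 + 0.27×104 = 402 + 213.18 + 451.33 + 880.23 + 28.08 = 1974.82
L = 2124.47 / 1974.82 × 100 = 107.5779
Paasche component (current-period weights):
ΣP(t=1)Q(t=1) = 2.64×157 + 3.61×51 + 3.37×131 + 18.07×56 + 0.33×79 = 414.48 + 184.11 + 441.47 + 1011.92 + 26.07 = 2078.05
ΣP(t=0)Q(t=1) = 2.68×157 + 4.18×51 + 3.73×131 + 14.43×56 + 0.27×79 = 420.76 + 213.18 + 488.63 + 808.08 + 21.33 = 1951.98
P = 2078.05 / 1951.98 × 100 = 106.4586
Fisher = √(L × P) = √(107.5779 × 106.4586) = 107.0168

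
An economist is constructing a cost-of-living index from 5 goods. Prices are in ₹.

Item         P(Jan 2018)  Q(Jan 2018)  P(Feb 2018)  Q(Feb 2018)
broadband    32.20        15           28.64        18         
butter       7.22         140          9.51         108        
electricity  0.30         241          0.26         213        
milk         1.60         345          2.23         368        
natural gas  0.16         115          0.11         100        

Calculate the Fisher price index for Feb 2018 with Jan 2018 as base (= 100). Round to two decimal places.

120.87

Laspeyres component (base-period weights):
ΣP(Feb 2018)Q(Jan 2018) = 28.64×15 + 9.51×140 + 0.26×241 + 2.23×345 + 0.11×115 = 429.6 + 1331.4 + 62.66 + 769.35 + 12.65 = 2605.66
ΣP(Jan 2018)Q(Jan 2018) = 32.20×15 + 7.22×140 + 0.30×241 + 1.60×345 + 0.16×115 = 483 + 1010.8 + 72.3 + 552 + 18.4 = 2136.5
L = 2605.66 / 2136.5 × 100 = 121.9593
Paasche component (current-period weights):
ΣP(Feb 2018)Q(Feb 2018) = 28.64×18 + 9.51×108 + 0.26×213 + 2.23×368 + 0.11×100 = 515.52 + 1027.08 + 55.38 + 820.64 + 11 = 2429.62
ΣP(Jan 2018)Q(Feb 2018) = 32.20×18 + 7.22×108 + 0.30×213 + 1.60×368 + 0.16×100 = 579.6 + 779.76 + 63.9 + 588.8 + 16 = 2028.06
P = 2429.62 / 2028.06 × 100 = 119.8002
Fisher = √(L × P) = √(121.9593 × 119.8002) = 120.8749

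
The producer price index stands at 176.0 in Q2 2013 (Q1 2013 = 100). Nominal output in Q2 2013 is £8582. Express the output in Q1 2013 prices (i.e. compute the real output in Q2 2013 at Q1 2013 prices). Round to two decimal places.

Real = Nominal ÷ (Index/100) = 8582 ÷ (176.0/100)
     = 8582 ÷ 1.760 = 4876.1364

4876.14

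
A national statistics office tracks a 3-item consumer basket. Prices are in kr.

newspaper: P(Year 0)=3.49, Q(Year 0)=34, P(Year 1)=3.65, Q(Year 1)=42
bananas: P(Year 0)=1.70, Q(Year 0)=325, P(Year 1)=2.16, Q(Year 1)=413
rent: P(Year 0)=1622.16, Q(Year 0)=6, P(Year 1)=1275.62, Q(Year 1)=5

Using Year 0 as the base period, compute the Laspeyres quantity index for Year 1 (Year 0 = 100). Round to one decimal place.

86.1

Laspeyres quantity index uses base-period prices as weights.
ΣP(Year 0)·Q(Year 1) = 3.49×42 + 1.70×413 + 1622.16×5 = 146.58 + 702.1 + 8110.8 = 8959.48
ΣP(Year 0)·Q(Year 0) = 3.49×34 + 1.70×325 + 1622.16×6 = 118.66 + 552.5 + 9732.96 = 10404.12
Index = 8959.48 / 10404.12 × 100 = 86.1147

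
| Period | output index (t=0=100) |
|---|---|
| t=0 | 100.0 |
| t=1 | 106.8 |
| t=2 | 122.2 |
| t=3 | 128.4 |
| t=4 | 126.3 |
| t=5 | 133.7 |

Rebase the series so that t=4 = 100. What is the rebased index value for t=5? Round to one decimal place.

105.9

Rebased(t=5) = 133.7 / 126.3 × 100 = 105.8591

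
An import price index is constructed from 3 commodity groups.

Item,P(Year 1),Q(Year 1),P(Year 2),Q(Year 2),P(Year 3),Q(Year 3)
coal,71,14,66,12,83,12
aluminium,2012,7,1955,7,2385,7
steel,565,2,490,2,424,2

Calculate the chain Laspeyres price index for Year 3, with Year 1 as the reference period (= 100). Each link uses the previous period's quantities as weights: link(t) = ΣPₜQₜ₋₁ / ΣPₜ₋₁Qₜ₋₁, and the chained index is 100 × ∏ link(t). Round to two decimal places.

Link Year 1→Year 2:
ΣP(Year 2)Q(Year 1) = 66×14 + 1955×7 + 490×2 = 924 + 13685 + 980 = 15589
ΣP(Year 1)Q(Year 1) = 71×14 + 2012×7 + 565×2 = 994 + 14084 + 1130 = 16208
link = 15589/16208 = 0.961809
Link Year 2→Year 3:
ΣP(Year 3)Q(Year 2) = 83×12 + 2385×7 + 424×2 = 996 + 16695 + 848 = 18539
ΣP(Year 2)Q(Year 2) = 66×12 + 1955×7 + 490×2 = 792 + 13685 + 980 = 15457
link = 18539/15457 = 1.199392
Chained index = 100 × 0.961809 × 1.199392 = 115.3586

115.36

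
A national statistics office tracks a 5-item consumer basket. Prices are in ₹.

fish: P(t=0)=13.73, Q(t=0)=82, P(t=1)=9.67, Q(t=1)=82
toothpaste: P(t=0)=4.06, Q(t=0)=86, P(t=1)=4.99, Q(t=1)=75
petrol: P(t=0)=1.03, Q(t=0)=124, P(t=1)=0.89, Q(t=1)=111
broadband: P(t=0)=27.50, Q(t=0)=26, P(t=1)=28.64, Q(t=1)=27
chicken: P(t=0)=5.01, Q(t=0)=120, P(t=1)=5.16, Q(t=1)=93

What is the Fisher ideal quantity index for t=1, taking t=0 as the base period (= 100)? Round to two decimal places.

Laspeyres component (base-period weights):
ΣP(t=0)Q(t=1) = 13.73×82 + 4.06×75 + 1.03×111 + 27.50×27 + 5.01×93 = 1125.86 + 304.5 + 114.33 + 742.5 + 465.93 = 2753.12
ΣP(t=0)Q(t=0) = 13.73×82 + 4.06×86 + 1.03×124 + 27.50×26 + 5.01×120 = 1125.86 + 349.16 + 127.72 + 715 + 601.2 = 2918.94
L = 2753.12 / 2918.94 × 100 = 94.3192
Paasche component (current-period weights):
ΣP(t=1)Q(t=1) = 9.67×82 + 4.99×75 + 0.89×111 + 28.64×27 + 5.16×93 = 792.94 + 374.25 + 98.79 + 773.28 + 479.88 = 2519.14
ΣP(t=1)Q(t=0) = 9.67×82 + 4.99×86 + 0.89×124 + 28.64×26 + 5.16×120 = 792.94 + 429.14 + 110.36 + 744.64 + 619.2 = 2696.28
P = 2519.14 / 2696.28 × 100 = 93.4302
Fisher = √(L × P) = √(94.3192 × 93.4302) = 93.8736

93.87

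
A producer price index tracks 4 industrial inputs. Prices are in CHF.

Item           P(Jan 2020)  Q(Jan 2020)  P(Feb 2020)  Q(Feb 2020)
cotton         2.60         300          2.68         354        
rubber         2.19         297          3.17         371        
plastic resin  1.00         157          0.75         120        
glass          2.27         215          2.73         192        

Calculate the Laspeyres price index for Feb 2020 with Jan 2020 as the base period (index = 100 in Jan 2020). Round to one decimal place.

118.1

Laspeyres price index uses base-period quantities as weights.
ΣP(Feb 2020)·Q(Jan 2020) = 2.68×300 + 3.17×297 + 0.75×157 + 2.73×215 = 804 + 941.49 + 117.75 + 586.95 = 2450.19
ΣP(Jan 2020)·Q(Jan 2020) = 2.60×300 + 2.19×297 + 1.00×157 + 2.27×215 = 780 + 650.43 + 157 + 488.05 = 2075.48
Index = 2450.19 / 2075.48 × 100 = 118.0541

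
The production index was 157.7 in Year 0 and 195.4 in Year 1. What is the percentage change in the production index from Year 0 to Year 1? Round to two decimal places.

23.91%

Change = (195.4 − 157.7) / 157.7 × 100
       = 37.7 / 157.7 × 100 = 23.9062%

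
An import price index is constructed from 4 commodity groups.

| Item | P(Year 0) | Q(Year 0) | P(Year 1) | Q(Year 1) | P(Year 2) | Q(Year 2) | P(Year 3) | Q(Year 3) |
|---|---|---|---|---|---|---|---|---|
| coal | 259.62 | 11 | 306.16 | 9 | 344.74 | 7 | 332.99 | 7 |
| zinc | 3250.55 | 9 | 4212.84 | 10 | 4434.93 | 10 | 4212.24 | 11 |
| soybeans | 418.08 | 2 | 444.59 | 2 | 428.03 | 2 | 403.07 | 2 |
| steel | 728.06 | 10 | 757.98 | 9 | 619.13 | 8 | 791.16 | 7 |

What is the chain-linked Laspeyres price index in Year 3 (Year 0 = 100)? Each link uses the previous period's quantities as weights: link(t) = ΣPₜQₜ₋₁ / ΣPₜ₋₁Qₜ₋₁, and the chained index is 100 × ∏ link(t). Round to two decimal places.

Link Year 0→Year 1:
ΣP(Year 1)Q(Year 0) = 306.16×11 + 4212.84×9 + 444.59×2 + 757.98×10 = 3367.76 + 37915.56 + 889.18 + 7579.8 = 49752.3
ΣP(Year 0)Q(Year 0) = 259.62×11 + 3250.55×9 + 418.08×2 + 728.06×10 = 2855.82 + 29254.95 + 836.16 + 7280.6 = 40227.53
link = 49752.3/40227.53 = 1.236772
Link Year 1→Year 2:
ΣP(Year 2)Q(Year 1) = 344.74×9 + 4434.93×10 + 428.03×2 + 619.13×9 = 3102.66 + 44349.3 + 856.06 + 5572.17 = 53880.19
ΣP(Year 1)Q(Year 1) = 306.16×9 + 4212.84×10 + 444.59×2 + 757.98×9 = 2755.44 + 42128.4 + 889.18 + 6821.82 = 52594.84
link = 53880.19/52594.84 = 1.024439
Link Year 2→Year 3:
ΣP(Year 3)Q(Year 2) = 332.99×7 + 4212.24×10 + 403.07×2 + 791.16×8 = 2330.93 + 42122.4 + 806.14 + 6329.28 = 51588.75
ΣP(Year 2)Q(Year 2) = 344.74×7 + 4434.93×10 + 428.03×2 + 619.13×8 = 2413.18 + 44349.3 + 856.06 + 4953.04 = 52571.58
link = 51588.75/52571.58 = 0.981305
Chained index = 100 × 1.236772 × 1.024439 × 0.981305 = 124.3311

124.33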